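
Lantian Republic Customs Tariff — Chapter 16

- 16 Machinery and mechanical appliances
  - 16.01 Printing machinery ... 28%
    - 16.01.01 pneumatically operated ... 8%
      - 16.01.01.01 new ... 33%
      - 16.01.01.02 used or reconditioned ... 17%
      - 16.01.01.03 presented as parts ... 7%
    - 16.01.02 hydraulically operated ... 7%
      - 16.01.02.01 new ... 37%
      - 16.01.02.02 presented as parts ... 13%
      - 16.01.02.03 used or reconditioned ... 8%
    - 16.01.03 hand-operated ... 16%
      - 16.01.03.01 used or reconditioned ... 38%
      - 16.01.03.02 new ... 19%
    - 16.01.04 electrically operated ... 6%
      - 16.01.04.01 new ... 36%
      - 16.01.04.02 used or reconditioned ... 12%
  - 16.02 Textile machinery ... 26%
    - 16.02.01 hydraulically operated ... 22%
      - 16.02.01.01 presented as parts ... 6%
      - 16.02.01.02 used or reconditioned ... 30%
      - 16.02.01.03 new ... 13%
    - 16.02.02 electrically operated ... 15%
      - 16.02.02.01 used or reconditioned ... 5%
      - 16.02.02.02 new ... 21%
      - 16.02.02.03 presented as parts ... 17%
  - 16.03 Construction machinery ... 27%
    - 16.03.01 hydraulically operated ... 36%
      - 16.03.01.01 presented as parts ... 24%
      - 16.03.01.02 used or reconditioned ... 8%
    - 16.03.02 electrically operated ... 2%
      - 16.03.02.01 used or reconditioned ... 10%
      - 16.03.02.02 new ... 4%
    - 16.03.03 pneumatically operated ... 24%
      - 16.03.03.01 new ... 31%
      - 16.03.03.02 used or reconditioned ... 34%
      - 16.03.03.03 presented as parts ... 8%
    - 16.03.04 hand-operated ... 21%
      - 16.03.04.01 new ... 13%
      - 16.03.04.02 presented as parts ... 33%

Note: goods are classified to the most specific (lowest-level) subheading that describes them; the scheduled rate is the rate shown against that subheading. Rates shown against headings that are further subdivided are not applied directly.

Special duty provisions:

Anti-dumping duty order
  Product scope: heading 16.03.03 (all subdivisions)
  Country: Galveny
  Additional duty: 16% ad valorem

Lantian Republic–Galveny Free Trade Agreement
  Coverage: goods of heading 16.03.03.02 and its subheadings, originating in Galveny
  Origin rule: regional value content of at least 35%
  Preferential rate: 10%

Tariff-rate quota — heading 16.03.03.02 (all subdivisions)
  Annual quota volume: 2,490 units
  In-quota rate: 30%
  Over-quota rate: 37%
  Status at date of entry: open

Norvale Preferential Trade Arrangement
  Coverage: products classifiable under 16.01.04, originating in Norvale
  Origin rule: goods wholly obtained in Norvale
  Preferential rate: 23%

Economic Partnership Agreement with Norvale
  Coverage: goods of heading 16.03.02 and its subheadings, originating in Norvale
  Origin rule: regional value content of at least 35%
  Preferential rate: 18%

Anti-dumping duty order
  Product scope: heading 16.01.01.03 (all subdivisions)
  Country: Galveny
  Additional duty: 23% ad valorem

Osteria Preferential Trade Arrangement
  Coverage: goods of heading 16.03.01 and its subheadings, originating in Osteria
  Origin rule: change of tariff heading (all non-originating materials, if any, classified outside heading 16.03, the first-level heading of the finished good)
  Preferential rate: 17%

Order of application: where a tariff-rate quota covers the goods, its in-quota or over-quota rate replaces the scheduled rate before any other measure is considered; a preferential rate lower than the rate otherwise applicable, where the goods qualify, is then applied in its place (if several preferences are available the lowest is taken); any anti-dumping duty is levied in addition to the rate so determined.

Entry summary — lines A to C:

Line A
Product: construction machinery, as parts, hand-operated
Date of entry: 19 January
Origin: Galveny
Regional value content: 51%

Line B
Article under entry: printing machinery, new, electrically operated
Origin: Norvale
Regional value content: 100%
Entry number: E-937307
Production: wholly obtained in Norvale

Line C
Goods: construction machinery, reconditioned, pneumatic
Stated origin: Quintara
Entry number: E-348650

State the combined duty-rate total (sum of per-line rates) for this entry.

86%

Line A: construction → 16.03; hand-operated → 16.03.04; as parts → 16.03.04.02. Scheduled 33%. Galveny agreement on 16.03.03.02: 16.03.04.02 not covered. → 33%.
Line B: printing → 16.01; electrically operated → 16.01.04; new → 16.01.04.01. Scheduled 36%. Norvale agreement on 16.01.04: wholly obtained → 23% available; Norvale agreement on 16.03.02: 16.01.04.01 not covered; preferential 23%. → 23%.
Line C: construction → 16.03; pneumatic → 16.03.03; reconditioned → 16.03.03.02. Scheduled 34%. quota on 16.03.03.02 open → in-quota 30%. → 30%.
Sum: 33% + 23% + 30% = 86%.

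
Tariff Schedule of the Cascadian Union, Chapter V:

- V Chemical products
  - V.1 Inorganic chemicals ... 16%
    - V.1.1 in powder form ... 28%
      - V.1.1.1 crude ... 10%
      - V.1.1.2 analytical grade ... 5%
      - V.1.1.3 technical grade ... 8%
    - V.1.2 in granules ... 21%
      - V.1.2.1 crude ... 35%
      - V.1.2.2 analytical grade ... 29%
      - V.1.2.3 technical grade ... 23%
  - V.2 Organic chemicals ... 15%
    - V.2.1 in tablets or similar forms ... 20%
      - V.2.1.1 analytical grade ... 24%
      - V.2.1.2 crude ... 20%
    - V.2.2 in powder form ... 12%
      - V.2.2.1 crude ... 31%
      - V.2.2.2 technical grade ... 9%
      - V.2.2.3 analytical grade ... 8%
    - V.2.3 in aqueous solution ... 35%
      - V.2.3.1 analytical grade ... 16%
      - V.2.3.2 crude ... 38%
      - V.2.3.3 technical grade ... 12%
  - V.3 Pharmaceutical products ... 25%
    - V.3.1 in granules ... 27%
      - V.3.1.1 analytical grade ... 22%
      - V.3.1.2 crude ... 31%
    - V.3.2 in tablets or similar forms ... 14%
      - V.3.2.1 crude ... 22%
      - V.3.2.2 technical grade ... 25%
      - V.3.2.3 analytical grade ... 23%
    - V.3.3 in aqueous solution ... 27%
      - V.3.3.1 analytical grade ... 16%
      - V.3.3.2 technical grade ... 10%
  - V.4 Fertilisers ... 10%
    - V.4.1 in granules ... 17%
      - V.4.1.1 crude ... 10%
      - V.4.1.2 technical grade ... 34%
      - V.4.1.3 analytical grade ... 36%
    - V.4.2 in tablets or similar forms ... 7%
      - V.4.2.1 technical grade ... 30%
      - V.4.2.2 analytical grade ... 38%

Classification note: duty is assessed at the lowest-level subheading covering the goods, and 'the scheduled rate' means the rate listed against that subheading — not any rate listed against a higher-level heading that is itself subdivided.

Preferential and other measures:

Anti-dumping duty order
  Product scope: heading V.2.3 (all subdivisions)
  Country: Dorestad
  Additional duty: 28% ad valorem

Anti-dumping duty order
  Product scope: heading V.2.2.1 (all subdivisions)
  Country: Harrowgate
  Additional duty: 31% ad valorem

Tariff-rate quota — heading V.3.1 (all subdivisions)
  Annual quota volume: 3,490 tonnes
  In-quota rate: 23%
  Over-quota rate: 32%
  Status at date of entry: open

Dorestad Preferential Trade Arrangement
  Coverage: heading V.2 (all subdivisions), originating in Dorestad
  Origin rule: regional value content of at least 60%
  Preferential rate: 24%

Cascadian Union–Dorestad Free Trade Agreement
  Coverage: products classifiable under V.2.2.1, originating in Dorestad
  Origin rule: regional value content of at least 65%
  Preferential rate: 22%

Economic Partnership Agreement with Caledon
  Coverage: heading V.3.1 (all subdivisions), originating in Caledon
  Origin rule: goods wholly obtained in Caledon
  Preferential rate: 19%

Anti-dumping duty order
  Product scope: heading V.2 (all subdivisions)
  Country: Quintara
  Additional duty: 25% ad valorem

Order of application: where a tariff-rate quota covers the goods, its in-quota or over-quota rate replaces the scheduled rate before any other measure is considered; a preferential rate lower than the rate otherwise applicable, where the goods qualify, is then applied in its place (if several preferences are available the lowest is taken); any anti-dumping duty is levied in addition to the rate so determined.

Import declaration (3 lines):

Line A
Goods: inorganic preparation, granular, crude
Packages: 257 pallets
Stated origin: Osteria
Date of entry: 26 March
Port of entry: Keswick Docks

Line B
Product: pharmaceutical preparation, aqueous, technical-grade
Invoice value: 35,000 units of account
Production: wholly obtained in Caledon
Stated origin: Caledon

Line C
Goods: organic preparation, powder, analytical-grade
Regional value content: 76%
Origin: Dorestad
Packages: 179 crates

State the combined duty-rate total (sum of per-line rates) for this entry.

Line A: inorganic → V.1; granular → V.1.2; crude → V.1.2.1. Scheduled 35%. No special measure applies. → 35%.
Line B: pharmaceutical → V.3; aqueous → V.3.3; technical-grade → V.3.3.2. Scheduled 10%. Caledon agreement on V.3.1: V.3.3.2 not covered. → 10%.
Line C: organic → V.2; powder → V.2.2; analytical-grade → V.2.2.3. Scheduled 8%. Dorestad agreement on V.2: RVC ≥ 60% → 24% available; Dorestad agreement on V.2.2.1: V.2.2.3 not covered; preference 24% not lower than 8% → no reduction. → 8%.
Sum: 35% + 10% + 8% = 53%.

53%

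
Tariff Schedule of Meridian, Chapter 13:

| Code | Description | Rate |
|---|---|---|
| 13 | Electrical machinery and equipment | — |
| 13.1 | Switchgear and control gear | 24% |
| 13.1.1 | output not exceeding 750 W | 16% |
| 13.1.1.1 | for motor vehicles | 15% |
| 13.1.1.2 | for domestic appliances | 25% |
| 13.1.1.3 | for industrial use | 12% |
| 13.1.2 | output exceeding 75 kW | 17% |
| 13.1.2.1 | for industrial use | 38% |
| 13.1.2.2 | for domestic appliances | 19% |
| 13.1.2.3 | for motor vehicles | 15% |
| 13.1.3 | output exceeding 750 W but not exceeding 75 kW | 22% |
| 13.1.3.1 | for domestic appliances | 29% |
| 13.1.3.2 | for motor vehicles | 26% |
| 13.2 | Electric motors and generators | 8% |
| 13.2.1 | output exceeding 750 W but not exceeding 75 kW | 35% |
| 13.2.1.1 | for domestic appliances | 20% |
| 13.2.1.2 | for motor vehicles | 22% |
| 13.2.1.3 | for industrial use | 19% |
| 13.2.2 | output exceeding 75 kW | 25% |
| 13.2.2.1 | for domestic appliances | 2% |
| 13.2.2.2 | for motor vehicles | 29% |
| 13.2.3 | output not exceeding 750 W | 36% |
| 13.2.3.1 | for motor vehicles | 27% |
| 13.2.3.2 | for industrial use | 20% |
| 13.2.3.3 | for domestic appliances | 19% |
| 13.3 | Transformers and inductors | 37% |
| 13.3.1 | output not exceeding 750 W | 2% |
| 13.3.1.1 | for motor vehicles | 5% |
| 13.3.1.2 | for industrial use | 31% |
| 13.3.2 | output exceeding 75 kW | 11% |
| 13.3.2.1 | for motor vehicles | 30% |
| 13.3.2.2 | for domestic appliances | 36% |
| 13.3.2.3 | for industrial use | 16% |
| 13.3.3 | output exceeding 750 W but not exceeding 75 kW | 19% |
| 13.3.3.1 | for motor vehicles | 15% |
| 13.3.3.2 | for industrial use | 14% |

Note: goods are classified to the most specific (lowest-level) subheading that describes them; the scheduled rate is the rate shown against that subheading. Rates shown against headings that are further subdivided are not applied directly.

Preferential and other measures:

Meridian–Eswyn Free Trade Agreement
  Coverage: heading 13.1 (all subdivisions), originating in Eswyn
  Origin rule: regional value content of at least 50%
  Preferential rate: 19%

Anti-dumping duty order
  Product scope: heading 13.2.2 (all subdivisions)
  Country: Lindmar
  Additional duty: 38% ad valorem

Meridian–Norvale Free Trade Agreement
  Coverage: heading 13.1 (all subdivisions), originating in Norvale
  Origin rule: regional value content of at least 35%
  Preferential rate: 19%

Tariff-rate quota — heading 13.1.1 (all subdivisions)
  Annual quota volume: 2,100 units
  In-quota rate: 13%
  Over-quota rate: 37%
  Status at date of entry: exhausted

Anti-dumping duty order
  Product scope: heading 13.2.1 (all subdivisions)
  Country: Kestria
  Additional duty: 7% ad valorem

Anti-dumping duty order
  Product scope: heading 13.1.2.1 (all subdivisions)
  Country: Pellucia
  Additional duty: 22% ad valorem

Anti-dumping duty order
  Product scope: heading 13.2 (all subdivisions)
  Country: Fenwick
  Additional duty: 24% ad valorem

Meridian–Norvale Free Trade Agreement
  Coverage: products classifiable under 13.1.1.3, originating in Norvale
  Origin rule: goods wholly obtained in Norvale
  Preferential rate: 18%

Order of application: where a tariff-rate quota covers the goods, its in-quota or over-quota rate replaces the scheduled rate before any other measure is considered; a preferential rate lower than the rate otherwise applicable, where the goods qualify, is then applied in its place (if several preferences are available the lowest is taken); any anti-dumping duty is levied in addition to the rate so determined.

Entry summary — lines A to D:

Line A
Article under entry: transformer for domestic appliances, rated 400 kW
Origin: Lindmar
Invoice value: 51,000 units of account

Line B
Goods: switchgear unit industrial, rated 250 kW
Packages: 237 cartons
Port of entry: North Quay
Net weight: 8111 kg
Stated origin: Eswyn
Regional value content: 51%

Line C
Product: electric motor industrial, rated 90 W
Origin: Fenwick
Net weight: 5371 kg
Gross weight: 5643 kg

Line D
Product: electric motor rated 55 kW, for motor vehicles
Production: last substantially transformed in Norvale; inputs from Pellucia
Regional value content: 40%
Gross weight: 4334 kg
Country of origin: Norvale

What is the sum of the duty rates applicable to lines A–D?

121%

Line A: transformer → 13.3; rated 400 kW → 13.3.2; for domestic appliances → 13.3.2.2. Scheduled 36%. No special measure applies. → 36%.
Line B: switchgear unit → 13.1; rated 250 kW → 13.1.2; industrial → 13.1.2.1. Scheduled 38%. Eswyn agreement on 13.1: RVC ≥ 50% → 19% available; preferential 19%. → 19%.
Line C: electric motor → 13.2; rated 90 W → 13.2.3; industrial → 13.2.3.2. Scheduled 20%. anti-dumping (Fenwick, 13.2): +24%; total 20% + 24% = 44%. → 44%.
Line D: electric motor → 13.2; rated 55 kW → 13.2.1; for motor vehicles → 13.2.1.2. Scheduled 22%. Norvale agreement on 13.1: 13.2.1.2 not covered; Norvale agreement on 13.1.1.3: 13.2.1.2 not covered. → 22%.
Sum: 36% + 19% + 44% + 22% = 121%.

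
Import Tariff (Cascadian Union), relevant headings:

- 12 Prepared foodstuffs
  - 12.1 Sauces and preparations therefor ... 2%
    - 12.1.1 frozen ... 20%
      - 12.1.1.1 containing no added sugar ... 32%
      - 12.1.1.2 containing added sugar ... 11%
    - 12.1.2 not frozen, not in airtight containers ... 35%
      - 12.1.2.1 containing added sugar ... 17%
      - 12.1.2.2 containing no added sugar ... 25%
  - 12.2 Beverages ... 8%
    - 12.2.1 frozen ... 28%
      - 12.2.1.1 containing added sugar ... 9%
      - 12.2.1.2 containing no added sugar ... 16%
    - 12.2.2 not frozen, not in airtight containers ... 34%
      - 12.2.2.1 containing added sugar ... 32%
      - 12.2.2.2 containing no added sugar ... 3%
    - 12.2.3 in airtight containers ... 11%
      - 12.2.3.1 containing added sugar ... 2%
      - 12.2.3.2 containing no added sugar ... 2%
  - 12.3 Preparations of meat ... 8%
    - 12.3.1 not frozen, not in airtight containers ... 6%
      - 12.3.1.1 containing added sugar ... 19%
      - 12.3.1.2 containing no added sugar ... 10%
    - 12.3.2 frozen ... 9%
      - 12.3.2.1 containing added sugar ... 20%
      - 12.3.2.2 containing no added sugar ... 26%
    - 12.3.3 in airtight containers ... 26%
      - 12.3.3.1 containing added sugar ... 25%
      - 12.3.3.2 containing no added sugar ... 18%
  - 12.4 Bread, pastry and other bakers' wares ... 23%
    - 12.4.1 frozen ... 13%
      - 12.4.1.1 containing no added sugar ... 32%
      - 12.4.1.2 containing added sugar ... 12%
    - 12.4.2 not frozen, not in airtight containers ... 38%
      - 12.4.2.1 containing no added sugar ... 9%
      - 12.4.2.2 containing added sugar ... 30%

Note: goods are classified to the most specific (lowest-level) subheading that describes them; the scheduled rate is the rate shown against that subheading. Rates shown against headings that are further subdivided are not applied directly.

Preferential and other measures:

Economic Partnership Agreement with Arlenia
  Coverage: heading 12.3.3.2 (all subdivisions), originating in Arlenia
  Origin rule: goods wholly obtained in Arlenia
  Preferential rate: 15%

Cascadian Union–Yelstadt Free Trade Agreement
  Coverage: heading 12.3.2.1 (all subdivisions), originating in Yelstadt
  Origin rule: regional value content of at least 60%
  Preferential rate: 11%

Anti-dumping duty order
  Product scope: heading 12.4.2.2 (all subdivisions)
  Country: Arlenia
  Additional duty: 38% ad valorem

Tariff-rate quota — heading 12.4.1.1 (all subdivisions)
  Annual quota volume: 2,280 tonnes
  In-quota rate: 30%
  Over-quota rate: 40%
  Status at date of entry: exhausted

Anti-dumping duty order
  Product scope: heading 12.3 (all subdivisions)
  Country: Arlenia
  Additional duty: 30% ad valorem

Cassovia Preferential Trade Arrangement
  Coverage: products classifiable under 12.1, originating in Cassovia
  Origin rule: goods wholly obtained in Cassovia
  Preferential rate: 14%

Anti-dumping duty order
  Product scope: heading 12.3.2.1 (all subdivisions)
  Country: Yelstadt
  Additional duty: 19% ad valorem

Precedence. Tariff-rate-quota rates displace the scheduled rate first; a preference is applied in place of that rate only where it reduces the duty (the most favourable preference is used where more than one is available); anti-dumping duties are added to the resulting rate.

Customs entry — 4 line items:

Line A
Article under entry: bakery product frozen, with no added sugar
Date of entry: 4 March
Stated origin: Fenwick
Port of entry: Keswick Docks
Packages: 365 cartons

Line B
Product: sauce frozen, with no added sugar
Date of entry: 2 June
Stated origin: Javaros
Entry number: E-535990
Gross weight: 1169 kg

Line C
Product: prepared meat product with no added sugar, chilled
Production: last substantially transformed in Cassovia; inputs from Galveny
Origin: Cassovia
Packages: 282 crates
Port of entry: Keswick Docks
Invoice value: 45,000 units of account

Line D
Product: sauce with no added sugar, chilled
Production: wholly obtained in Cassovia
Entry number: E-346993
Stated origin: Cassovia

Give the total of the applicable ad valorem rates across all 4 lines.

Line A: bakery product → 12.4; frozen → 12.4.1; with no added sugar → 12.4.1.1. Scheduled 32%. quota on 12.4.1.1 exhausted → over-quota 40%. → 40%.
Line B: sauce → 12.1; frozen → 12.1.1; with no added sugar → 12.1.1.1. Scheduled 32%. No special measure applies. → 32%.
Line C: prepared meat product → 12.3; chilled → 12.3.1; with no added sugar → 12.3.1.2. Scheduled 10%. Cassovia agreement on 12.1: 12.3.1.2 not covered. → 10%.
Line D: sauce → 12.1; chilled → 12.1.2; with no added sugar → 12.1.2.2. Scheduled 25%. Cassovia agreement on 12.1: wholly obtained → 14% available; preferential 14%. → 14%.
Sum: 40% + 32% + 10% + 14% = 96%.

96%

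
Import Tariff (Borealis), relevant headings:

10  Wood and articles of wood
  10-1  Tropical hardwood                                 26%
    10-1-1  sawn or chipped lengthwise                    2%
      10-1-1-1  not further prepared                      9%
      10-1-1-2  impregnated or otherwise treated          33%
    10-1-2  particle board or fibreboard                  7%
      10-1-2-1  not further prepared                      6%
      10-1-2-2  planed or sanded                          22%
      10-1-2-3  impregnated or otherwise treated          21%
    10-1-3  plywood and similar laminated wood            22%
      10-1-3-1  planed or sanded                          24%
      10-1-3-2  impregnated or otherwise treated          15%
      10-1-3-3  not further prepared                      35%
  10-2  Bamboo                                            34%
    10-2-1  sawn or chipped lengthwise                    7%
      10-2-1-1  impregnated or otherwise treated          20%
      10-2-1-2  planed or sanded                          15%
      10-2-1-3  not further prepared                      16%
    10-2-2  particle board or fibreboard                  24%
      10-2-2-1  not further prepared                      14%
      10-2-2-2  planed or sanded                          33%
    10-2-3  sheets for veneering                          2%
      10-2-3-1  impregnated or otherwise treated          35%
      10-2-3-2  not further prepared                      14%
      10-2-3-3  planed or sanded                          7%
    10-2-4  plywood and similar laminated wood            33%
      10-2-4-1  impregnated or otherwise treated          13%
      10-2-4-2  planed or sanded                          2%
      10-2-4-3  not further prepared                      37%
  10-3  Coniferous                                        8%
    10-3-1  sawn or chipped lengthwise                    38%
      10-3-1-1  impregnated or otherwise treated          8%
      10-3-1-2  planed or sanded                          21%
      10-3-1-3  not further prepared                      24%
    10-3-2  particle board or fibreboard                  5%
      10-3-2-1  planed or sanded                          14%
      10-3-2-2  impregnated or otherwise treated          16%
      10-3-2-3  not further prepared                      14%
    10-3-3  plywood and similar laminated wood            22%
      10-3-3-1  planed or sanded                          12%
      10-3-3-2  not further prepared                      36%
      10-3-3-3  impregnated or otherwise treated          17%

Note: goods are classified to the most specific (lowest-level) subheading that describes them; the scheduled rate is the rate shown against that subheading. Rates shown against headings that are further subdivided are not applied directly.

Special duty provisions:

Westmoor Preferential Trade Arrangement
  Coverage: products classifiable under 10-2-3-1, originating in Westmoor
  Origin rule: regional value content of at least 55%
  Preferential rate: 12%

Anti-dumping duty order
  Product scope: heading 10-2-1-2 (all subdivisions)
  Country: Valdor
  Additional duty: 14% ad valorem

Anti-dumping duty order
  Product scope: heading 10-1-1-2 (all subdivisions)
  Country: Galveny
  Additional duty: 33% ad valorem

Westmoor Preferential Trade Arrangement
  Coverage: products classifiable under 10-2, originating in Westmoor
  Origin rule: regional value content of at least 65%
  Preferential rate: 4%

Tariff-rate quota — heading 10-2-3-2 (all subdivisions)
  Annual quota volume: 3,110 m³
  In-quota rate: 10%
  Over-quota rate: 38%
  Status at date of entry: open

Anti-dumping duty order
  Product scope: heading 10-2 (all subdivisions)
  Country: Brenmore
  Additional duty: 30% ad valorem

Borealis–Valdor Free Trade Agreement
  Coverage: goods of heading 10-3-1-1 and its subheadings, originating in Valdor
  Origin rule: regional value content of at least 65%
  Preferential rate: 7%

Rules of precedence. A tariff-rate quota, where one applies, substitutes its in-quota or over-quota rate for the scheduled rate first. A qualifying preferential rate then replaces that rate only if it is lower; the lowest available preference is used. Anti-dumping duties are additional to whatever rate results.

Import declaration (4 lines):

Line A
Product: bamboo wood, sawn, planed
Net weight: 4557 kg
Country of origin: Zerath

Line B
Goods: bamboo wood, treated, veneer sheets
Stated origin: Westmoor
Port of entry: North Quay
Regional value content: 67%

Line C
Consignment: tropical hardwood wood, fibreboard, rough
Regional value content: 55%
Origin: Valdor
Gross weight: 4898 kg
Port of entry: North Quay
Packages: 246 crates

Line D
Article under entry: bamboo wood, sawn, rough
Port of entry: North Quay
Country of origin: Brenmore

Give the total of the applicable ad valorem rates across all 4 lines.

Line A: bamboo → 10-2; sawn → 10-2-1; planed → 10-2-1-2. Scheduled 15%. No special measure applies. → 15%.
Line B: bamboo → 10-2; veneer sheets → 10-2-3; treated → 10-2-3-1. Scheduled 35%. Westmoor agreement on 10-2-3-1: RVC ≥ 55% → 12% available; Westmoor agreement on 10-2: RVC ≥ 65% → 4% available; preferential 4%. → 4%.
Line C: tropical hardwood → 10-1; fibreboard → 10-1-2; rough → 10-1-2-1. Scheduled 6%. Valdor agreement on 10-3-1-1: 10-1-2-1 not covered. → 6%.
Line D: bamboo → 10-2; sawn → 10-2-1; rough → 10-2-1-3. Scheduled 16%. anti-dumping (Brenmore, 10-2): +30%; total 16% + 30% = 46%. → 46%.
Sum: 15% + 4% + 6% + 46% = 71%.

71%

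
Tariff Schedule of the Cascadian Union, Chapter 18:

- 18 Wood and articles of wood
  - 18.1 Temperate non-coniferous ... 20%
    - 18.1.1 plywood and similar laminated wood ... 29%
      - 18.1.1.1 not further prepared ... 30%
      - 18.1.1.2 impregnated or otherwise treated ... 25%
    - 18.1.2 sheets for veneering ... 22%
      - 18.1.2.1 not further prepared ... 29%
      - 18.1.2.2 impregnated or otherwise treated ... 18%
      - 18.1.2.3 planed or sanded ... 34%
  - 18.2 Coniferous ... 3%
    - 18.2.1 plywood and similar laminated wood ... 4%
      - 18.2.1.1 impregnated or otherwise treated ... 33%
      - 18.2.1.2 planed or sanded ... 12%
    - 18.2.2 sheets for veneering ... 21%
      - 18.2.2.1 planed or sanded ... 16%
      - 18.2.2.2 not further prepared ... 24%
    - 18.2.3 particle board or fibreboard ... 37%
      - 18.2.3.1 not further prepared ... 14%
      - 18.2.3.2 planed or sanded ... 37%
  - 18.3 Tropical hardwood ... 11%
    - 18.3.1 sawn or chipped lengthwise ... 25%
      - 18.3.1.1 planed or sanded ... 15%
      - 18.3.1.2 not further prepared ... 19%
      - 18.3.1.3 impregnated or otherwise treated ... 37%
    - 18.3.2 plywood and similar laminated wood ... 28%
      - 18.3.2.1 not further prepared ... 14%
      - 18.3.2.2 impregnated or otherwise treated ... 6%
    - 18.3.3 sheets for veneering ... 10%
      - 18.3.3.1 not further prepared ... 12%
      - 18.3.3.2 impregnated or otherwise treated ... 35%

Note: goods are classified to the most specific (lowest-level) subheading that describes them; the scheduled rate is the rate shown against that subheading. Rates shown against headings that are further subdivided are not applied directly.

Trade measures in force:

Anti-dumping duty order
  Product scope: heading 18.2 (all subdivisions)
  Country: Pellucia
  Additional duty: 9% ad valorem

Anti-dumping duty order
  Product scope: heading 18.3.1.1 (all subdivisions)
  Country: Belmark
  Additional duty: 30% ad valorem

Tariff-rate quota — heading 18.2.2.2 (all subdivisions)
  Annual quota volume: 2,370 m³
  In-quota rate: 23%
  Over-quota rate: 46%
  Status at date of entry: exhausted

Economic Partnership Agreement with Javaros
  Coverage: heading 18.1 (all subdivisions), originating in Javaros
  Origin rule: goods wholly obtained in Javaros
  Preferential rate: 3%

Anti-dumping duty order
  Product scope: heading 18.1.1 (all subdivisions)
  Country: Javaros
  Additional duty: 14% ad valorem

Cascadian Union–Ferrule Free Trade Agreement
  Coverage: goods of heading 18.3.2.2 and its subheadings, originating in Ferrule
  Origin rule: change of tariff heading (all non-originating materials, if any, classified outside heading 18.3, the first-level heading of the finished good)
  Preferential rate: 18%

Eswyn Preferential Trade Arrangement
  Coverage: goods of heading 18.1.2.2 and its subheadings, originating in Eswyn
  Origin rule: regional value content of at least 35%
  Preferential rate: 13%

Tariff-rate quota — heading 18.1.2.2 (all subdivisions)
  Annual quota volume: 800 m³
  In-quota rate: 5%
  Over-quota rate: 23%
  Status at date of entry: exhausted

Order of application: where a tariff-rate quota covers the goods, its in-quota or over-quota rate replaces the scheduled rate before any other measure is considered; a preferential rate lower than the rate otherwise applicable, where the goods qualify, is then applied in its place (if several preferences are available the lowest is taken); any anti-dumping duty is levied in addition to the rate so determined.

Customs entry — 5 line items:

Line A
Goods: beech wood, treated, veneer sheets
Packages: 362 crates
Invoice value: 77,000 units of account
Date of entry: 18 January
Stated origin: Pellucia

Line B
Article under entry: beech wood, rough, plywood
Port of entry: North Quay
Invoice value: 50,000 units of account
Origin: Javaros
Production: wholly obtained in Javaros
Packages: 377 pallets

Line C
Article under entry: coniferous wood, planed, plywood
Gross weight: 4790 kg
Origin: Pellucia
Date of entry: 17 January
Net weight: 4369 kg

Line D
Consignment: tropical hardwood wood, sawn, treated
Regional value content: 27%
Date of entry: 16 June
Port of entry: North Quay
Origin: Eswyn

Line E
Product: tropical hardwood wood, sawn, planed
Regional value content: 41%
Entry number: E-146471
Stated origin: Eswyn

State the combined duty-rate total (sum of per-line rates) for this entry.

113%

Line A: beech → 18.1; veneer sheets → 18.1.2; treated → 18.1.2.2. Scheduled 18%. quota on 18.1.2.2 exhausted → over-quota 23%. → 23%.
Line B: beech → 18.1; plywood → 18.1.1; rough → 18.1.1.1. Scheduled 30%. Javaros agreement on 18.1: wholly obtained → 3% available; preferential 3%; anti-dumping (Javaros, 18.1.1): +14%; total 3% + 14% = 17%. → 17%.
Line C: coniferous → 18.2; plywood → 18.2.1; planed → 18.2.1.2. Scheduled 12%. anti-dumping (Pellucia, 18.2): +9%; total 12% + 9% = 21%. → 21%.
Line D: tropical hardwood → 18.3; sawn → 18.3.1; treated → 18.3.1.3. Scheduled 37%. Eswyn agreement on 18.1.2.2: 18.3.1.3 not covered. → 37%.
Line E: tropical hardwood → 18.3; sawn → 18.3.1; planed → 18.3.1.1. Scheduled 15%. Eswyn agreement on 18.1.2.2: 18.3.1.1 not covered. → 15%.
Sum: 23% + 17% + 21% + 37% + 15% = 113%.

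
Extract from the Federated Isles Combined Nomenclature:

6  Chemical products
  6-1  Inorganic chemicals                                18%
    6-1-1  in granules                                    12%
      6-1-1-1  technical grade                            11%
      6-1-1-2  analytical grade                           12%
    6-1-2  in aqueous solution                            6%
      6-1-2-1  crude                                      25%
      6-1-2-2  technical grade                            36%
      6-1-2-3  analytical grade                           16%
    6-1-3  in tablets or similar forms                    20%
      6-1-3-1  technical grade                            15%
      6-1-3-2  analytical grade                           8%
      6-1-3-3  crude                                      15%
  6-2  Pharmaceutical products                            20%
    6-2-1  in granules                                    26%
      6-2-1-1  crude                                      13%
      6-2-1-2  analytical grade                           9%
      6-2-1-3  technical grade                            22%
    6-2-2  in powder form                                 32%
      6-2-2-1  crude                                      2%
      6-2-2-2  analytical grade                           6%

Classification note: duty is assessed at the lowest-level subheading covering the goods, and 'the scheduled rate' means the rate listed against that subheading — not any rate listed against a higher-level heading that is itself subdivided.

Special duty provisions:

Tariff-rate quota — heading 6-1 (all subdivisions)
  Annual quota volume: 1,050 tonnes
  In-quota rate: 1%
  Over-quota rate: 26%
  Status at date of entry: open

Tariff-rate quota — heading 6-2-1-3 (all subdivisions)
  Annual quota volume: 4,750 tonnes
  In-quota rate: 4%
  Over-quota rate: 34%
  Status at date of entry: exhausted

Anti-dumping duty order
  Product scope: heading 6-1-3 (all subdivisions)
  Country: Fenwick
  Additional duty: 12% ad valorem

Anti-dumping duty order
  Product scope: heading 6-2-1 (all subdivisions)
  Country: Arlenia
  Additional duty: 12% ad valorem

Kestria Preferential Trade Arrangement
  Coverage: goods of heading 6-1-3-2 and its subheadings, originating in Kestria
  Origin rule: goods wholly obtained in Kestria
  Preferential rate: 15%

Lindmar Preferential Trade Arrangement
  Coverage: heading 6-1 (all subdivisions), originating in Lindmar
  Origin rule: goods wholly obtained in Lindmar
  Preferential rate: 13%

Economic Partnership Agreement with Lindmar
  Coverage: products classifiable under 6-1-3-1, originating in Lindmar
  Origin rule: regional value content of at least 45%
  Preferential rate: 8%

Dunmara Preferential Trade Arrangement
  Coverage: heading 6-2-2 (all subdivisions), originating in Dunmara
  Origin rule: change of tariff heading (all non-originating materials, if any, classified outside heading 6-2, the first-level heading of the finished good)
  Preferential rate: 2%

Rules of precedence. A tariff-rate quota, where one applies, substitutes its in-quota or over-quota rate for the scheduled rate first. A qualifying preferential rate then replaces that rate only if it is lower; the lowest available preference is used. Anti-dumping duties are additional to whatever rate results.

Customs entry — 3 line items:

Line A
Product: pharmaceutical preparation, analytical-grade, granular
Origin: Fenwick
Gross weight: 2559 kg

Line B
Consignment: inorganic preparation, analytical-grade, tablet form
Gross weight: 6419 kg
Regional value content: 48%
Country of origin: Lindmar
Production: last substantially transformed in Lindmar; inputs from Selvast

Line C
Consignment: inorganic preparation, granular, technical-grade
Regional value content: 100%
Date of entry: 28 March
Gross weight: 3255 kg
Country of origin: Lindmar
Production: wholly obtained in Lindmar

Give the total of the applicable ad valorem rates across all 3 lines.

11%

Line A: pharmaceutical → 6-2; granular → 6-2-1; analytical-grade → 6-2-1-2. Scheduled 9%. No special measure applies. → 9%.
Line B: inorganic → 6-1; tablet form → 6-1-3; analytical-grade → 6-1-3-2. Scheduled 8%. quota on 6-1 open → in-quota 1%; Lindmar agreement on 6-1: not wholly obtained; Lindmar agreement on 6-1-3-1: 6-1-3-2 not covered. → 1%.
Line C: inorganic → 6-1; granular → 6-1-1; technical-grade → 6-1-1-1. Scheduled 11%. quota on 6-1 open → in-quota 1%; Lindmar agreement on 6-1: wholly obtained → 13% available; Lindmar agreement on 6-1-3-1: 6-1-1-1 not covered; preference 13% not lower than 1% → no reduction. → 1%.
Sum: 9% + 1% + 1% = 11%.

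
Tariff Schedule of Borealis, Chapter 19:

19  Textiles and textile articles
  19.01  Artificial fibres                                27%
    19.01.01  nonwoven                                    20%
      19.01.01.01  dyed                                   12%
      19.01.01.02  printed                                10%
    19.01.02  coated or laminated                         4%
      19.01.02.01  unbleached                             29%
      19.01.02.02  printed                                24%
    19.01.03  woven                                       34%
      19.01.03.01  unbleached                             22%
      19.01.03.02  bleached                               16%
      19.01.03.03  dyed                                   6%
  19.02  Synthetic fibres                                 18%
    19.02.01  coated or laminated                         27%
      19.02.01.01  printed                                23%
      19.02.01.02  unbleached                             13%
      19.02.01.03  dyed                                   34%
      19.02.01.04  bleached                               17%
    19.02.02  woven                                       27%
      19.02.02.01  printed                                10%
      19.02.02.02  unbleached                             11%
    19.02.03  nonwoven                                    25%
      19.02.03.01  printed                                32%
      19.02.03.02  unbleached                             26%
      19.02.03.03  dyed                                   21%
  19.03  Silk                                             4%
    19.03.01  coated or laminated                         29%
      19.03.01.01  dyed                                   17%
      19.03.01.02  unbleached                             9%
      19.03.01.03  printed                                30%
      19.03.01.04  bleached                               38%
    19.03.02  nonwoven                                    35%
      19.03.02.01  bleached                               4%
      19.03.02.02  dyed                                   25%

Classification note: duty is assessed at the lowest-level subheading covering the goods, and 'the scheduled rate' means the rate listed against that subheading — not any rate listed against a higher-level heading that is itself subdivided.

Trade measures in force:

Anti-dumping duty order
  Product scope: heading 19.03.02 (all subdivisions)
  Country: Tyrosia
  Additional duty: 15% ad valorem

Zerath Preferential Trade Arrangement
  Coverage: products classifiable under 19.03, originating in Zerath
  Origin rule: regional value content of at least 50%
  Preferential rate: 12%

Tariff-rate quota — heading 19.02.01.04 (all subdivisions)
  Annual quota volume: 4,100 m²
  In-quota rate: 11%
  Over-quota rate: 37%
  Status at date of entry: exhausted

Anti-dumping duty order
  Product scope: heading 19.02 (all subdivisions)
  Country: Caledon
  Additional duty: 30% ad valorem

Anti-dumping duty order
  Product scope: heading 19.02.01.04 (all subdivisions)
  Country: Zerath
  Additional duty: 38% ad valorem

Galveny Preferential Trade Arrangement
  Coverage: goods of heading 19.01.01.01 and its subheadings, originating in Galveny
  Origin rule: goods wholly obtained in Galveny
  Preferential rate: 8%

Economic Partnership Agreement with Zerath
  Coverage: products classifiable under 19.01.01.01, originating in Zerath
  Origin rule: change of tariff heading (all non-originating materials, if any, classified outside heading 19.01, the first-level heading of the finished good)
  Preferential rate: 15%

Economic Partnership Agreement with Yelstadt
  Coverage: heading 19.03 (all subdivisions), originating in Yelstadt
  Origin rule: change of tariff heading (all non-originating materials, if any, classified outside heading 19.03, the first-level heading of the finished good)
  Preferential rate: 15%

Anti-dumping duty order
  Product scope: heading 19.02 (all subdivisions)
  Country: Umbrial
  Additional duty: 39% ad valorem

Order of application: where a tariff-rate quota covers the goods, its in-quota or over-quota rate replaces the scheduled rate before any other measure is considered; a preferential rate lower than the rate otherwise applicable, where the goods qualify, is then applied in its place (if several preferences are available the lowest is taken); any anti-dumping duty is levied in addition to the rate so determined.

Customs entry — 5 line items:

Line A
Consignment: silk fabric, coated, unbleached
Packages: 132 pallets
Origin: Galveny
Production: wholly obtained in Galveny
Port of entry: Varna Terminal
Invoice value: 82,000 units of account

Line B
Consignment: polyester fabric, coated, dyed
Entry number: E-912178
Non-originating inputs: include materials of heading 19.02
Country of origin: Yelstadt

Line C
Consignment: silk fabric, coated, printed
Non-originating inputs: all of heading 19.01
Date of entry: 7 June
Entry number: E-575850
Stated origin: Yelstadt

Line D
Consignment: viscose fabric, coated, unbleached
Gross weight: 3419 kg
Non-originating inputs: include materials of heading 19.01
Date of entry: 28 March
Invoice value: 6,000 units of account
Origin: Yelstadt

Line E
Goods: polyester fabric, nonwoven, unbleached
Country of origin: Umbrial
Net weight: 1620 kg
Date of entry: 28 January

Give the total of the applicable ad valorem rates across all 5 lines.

152%

Line A: silk → 19.03; coated → 19.03.01; unbleached → 19.03.01.02. Scheduled 9%. Galveny agreement on 19.01.01.01: 19.03.01.02 not covered. → 9%.
Line B: polyester → 19.02; coated → 19.02.01; dyed → 19.02.01.03. Scheduled 34%. Yelstadt agreement on 19.03: 19.02.01.03 not covered. → 34%.
Line C: silk → 19.03; coated → 19.03.01; printed → 19.03.01.03. Scheduled 30%. Yelstadt agreement on 19.03: CTH met → 15% available; preferential 15%. → 15%.
Line D: viscose → 19.01; coated → 19.01.02; unbleached → 19.01.02.01. Scheduled 29%. Yelstadt agreement on 19.03: 19.01.02.01 not covered. → 29%.
Line E: polyester → 19.02; nonwoven → 19.02.03; unbleached → 19.02.03.02. Scheduled 26%. anti-dumping (Umbrial, 19.02): +39%; total 26% + 39% = 65%. → 65%.
Sum: 9% + 34% + 15% + 29% + 65% = 152%.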